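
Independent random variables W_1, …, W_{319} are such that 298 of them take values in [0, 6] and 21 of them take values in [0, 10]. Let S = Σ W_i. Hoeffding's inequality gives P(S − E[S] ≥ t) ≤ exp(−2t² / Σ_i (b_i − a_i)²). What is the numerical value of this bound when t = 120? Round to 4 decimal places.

Σ(b_i − a_i)² = 298·6² + 21·10² = 12828.
Exponent = 2·120² / 12828 = 2.24509.
Bound = exp(−2.24509) = 0.10592.

0.1059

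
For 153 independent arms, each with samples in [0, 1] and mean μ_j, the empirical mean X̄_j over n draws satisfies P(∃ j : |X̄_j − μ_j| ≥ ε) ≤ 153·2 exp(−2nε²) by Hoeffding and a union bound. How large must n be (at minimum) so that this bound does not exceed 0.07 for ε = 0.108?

Need 2·153·exp(−2nε²) ≤ 0.07, i.e. exp(−2nε²) ≤ 0.07/306.
So 2nε² ≥ ln(306/0.07) = 8.382845.
Hence n ≥ 8.382845/(2·0.108²) = 359.347.
The smallest integer n is 360.

360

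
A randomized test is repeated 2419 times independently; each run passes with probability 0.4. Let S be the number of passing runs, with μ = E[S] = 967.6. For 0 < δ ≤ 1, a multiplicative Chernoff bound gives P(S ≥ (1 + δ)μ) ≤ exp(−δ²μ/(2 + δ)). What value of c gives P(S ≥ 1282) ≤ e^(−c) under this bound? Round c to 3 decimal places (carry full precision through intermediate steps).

Write 1282 = (1 + δ)μ, so δ = 1282/967.6 − 1 = 0.3249277…
Then the exponent is δ²μ/(2 + δ) = (1282 − μ)² / (μ·(2 + δ)) = 43.939972.

43.940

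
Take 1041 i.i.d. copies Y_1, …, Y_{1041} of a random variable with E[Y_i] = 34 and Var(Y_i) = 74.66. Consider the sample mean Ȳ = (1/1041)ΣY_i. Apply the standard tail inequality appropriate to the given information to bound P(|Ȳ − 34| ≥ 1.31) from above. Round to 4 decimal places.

0.0418

With mean and variance of each term known, Chebyshev's inequality bounds the deviation of the sum (or sample mean).
Var(Ȳ) = Var(Y_i)/n = 74.66/1041 = 0.07172.
Chebyshev: P(|Ȳ − 34| ≥ 1.31) ≤ Var(Ȳ)/(1.31)² = 74.66/(1041·1.31²) = 0.0418.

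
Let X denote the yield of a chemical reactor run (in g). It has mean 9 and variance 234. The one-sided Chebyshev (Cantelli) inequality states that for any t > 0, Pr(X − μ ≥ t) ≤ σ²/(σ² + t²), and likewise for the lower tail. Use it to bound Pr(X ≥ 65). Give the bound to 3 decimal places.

Here σ² = 234 and t = 56, so σ² + t² = 3370.
Cantelli's bound: 234/3370 = 0.0694.

0.069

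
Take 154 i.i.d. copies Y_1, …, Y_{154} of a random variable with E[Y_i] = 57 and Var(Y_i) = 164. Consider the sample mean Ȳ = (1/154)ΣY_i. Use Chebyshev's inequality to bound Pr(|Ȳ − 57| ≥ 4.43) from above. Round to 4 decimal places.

0.0543

Var(Ȳ) = Var(Y_i)/n = 164/154 = 1.0649.
Chebyshev: Pr(|Ȳ − 57| ≥ 4.43) ≤ Var(Ȳ)/(4.43)² = 164/(154·4.43²) = 0.0543.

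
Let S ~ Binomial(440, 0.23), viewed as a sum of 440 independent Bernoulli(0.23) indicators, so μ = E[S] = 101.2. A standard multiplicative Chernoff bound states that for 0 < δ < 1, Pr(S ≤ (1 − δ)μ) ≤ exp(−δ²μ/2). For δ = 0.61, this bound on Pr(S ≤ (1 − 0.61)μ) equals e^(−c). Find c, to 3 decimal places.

c = δ²μ/2 = 0.61²·101.2/2 = 18.8283.

18.828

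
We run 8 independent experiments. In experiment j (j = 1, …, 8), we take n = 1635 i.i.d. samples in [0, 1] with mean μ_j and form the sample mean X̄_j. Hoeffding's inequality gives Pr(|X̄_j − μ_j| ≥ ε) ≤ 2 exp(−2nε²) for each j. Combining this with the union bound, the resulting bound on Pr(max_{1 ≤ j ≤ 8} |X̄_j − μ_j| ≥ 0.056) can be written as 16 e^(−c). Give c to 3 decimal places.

Union bound over the 8 events: Pr(max_{1 ≤ j ≤ 8} |X̄_j − μ_j| ≥ 0.056) ≤ 8·2·exp(−2nε²) = 16 exp(−2·1635·0.056²).
So c = 2·1635·0.056² = 10.2547.

10.255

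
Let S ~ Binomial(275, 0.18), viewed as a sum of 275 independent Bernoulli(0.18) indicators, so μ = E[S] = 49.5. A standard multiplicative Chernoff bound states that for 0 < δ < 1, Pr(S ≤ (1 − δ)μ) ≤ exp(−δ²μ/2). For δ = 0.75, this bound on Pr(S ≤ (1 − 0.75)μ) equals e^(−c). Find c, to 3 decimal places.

13.922

c = δ²μ/2 = 0.75²·49.5/2 = 13.9219.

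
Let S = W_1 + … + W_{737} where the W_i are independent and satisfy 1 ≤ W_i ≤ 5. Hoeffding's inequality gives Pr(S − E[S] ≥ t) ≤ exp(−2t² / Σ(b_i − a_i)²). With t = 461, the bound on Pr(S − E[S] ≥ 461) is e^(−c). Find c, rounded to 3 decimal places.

36.045

Σ(b_i − a_i)² = 737·(4)² = 11792.
c = 2t²/11792 = 2·461²/11792 = 36.0449.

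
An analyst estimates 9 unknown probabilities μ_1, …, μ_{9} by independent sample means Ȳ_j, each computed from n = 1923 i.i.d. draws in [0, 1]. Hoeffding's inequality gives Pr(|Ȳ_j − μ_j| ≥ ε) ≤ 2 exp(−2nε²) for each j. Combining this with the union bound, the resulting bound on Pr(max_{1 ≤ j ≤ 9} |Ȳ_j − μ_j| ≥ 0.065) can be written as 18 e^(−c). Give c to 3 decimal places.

Union bound over the 9 events: Pr(max_{1 ≤ j ≤ 9} |Ȳ_j − μ_j| ≥ 0.065) ≤ 9·2·exp(−2nε²) = 18 exp(−2·1923·0.065²).
So c = 2·1923·0.065² = 16.2493.

16.249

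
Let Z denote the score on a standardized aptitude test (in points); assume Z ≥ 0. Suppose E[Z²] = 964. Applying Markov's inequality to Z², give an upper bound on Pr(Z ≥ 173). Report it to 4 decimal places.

Since Z ≥ 0, the event {Z ≥ 173} is the same as {Z² ≥ 29929}.
Markov's inequality applied to Z² gives Pr(Z² ≥ 29929) ≤ E[Z²]/29929 = 964/29929 = 0.0322.

0.0322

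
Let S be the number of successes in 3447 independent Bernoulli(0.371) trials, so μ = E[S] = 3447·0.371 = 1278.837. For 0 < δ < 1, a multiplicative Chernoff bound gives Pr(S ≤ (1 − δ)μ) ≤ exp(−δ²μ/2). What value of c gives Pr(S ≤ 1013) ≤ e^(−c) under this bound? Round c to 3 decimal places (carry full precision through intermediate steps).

Write 1013 = (1 − δ)μ, so δ = 1 − 1013/1278.837 = 0.207874…
Then the exponent is δ²μ/2 = (μ − 1013)²/(2μ) = 27.630304.

27.630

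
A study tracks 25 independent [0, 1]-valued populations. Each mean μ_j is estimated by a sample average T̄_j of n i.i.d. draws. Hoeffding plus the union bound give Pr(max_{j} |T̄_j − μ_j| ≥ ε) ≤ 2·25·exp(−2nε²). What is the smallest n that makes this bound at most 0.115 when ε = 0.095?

337

Need 2·25·exp(−2nε²) ≤ 0.115, i.e. exp(−2nε²) ≤ 0.115/50.
So 2nε² ≥ ln(50/0.115) = 6.074846.
Hence n ≥ 6.074846/(2·0.095²) = 336.557.
The smallest integer n is 337.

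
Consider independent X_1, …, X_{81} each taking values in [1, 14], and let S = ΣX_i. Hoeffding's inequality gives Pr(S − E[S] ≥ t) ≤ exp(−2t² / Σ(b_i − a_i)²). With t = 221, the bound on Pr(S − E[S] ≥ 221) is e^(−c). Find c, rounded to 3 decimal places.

7.136

Σ(b_i − a_i)² = 81·(13)² = 13689.
c = 2t²/13689 = 2·221²/13689 = 7.1358.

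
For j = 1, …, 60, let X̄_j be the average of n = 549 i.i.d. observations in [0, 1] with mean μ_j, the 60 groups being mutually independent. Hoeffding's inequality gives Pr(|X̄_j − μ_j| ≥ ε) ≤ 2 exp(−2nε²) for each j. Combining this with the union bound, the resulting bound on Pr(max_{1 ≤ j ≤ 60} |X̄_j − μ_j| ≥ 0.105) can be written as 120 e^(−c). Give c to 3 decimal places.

12.105

Union bound over the 60 events: Pr(max_{1 ≤ j ≤ 60} |X̄_j − μ_j| ≥ 0.105) ≤ 60·2·exp(−2nε²) = 120 exp(−2·549·0.105²).
So c = 2·549·0.105² = 12.1054.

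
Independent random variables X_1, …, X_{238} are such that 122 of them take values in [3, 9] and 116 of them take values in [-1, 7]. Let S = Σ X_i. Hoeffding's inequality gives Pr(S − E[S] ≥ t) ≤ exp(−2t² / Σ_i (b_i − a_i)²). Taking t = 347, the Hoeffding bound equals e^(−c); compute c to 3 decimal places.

20.381

Σ(b_i − a_i)² = 122·6² + 116·8² = 11816.
c = 2t² / 11816 = 2·347² / 11816 = 20.3807.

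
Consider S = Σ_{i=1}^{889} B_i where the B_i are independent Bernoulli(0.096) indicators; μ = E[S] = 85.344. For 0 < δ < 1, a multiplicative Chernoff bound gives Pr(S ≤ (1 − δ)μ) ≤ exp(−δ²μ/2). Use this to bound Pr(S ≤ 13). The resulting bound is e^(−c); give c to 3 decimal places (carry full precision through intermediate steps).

Write 13 = (1 − δ)μ, so δ = 1 − 13/85.344 = 0.8476753…
Then the exponent is δ²μ/2 = (μ − 13)²/(2μ) = 30.662111.

30.662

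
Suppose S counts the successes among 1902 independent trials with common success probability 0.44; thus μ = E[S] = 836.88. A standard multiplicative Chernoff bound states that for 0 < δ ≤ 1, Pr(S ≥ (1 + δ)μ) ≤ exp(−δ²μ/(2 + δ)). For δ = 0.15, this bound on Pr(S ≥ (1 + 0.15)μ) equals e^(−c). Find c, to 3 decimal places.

8.758

c = δ²μ/(2 + δ) = 0.15²·836.88/(2 + 0.15) = 8.7580.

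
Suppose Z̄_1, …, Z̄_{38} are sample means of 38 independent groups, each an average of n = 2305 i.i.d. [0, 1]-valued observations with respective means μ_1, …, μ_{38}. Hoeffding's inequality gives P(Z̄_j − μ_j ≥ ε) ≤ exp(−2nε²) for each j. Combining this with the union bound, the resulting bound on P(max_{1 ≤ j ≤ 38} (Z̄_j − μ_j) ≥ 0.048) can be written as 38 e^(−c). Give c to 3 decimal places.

Union bound over the 38 events: P(max_{1 ≤ j ≤ 38} (Z̄_j − μ_j) ≥ 0.048) ≤ 38·exp(−2nε²) = 38 exp(−2·2305·0.048²).
So c = 2·2305·0.048² = 10.6214.

10.621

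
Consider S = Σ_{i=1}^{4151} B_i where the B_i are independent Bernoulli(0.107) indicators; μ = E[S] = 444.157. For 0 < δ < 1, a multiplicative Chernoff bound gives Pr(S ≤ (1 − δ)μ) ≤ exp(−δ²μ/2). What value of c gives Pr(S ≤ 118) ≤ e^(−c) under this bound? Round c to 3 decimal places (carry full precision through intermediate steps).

Write 118 = (1 − δ)μ, so δ = 1 − 118/444.157 = 0.7343282…
Then the exponent is δ²μ/2 = (μ − 118)²/(2μ) = 119.753138.

119.753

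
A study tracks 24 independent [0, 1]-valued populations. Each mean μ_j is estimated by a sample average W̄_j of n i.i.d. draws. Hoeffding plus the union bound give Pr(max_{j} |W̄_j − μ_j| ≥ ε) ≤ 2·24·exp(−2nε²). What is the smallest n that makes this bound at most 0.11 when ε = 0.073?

571

Need 2·24·exp(−2nε²) ≤ 0.11, i.e. exp(−2nε²) ≤ 0.11/48.
So 2nε² ≥ ln(48/0.11) = 6.078476.
Hence n ≥ 6.078476/(2·0.073²) = 570.321.
The smallest integer n is 571.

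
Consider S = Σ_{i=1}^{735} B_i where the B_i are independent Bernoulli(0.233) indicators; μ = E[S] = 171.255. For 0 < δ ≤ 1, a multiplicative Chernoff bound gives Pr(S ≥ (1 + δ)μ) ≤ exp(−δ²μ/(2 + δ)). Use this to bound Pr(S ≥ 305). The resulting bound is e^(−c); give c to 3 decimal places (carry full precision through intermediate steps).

37.559

Write 305 = (1 + δ)μ, so δ = 305/171.255 − 1 = 0.7809699…
Then the exponent is δ²μ/(2 + δ) = (305 − μ)² / (μ·(2 + δ)) = 37.559133.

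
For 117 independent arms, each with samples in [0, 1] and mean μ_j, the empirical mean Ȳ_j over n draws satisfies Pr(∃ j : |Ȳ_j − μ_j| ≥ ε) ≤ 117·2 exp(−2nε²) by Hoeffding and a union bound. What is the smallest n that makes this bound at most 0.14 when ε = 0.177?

119

Need 2·117·exp(−2nε²) ≤ 0.14, i.e. exp(−2nε²) ≤ 0.14/234.
So 2nε² ≥ ln(234/0.14) = 7.421434.
Hence n ≥ 7.421434/(2·0.177²) = 118.444.
The smallest integer n is 119.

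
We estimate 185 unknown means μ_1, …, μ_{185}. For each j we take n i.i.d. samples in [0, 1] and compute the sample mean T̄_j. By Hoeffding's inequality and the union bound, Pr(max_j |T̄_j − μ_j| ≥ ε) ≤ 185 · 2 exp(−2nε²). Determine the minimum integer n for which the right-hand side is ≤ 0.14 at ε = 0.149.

178

Need 2·185·exp(−2nε²) ≤ 0.14, i.e. exp(−2nε²) ≤ 0.14/370.
So 2nε² ≥ ln(370/0.14) = 7.879616.
Hence n ≥ 7.879616/(2·0.149²) = 177.461.
The smallest integer n is 178.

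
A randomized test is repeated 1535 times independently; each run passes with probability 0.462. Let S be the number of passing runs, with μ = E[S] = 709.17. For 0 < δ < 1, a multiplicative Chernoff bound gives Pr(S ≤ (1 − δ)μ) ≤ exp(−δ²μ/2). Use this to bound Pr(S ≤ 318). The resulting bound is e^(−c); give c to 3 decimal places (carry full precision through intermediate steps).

Write 318 = (1 − δ)μ, so δ = 1 − 318/709.17 = 0.5515885…
Then the exponent is δ²μ/2 = (μ − 318)²/(2μ) = 107.882432.

107.882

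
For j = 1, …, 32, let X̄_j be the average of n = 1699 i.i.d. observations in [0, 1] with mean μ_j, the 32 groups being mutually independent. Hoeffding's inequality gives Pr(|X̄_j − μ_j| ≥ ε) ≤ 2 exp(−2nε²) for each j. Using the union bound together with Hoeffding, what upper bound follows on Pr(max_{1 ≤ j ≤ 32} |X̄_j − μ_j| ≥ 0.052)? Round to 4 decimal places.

0.0065

Per-experiment Hoeffding bound: 2·exp(−2·1699·0.052²) = 2·exp(−9.18819) = 0.00020448.
Union bound over 32 events: 32·0.00020448 = 0.00654.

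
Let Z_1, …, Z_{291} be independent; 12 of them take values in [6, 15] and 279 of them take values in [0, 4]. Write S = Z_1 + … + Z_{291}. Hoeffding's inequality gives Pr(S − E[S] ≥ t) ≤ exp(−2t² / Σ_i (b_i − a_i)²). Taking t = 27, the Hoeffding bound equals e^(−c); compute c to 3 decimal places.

Σ(b_i − a_i)² = 12·9² + 279·4² = 5436.
c = 2t² / 5436 = 2·27² / 5436 = 0.2682.

0.268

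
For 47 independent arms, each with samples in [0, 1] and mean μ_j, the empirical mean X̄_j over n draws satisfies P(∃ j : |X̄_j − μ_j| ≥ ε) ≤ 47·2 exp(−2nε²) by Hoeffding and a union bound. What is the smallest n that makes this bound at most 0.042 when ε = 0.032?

Need 2·47·exp(−2nε²) ≤ 0.042, i.e. exp(−2nε²) ≤ 0.042/94.
So 2nε² ≥ ln(94/0.042) = 7.713380.
Hence n ≥ 7.713380/(2·0.032²) = 3766.299.
The smallest integer n is 3767.

3767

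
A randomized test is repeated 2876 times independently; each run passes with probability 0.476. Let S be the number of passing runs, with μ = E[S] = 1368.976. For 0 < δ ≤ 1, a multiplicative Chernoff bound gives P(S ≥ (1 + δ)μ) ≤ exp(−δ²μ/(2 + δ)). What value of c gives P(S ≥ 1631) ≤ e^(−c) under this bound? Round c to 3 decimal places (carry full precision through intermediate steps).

22.886

Write 1631 = (1 + δ)μ, so δ = 1631/1368.976 − 1 = 0.1914015…
Then the exponent is δ²μ/(2 + δ) = (1631 − μ)² / (μ·(2 + δ)) = 22.885709.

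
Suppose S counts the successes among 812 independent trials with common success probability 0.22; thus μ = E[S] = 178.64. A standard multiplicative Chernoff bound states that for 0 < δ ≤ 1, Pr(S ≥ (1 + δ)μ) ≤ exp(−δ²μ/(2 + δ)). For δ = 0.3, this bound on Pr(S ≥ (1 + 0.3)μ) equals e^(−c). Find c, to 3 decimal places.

6.990

c = δ²μ/(2 + δ) = 0.3²·178.64/(2 + 0.3) = 6.9903.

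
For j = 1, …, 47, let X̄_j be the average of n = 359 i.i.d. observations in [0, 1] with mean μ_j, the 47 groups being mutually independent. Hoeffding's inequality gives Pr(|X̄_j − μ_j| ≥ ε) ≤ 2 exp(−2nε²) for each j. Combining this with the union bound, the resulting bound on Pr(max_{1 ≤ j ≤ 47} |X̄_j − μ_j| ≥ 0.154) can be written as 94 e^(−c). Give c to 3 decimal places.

17.028

Union bound over the 47 events: Pr(max_{1 ≤ j ≤ 47} |X̄_j − μ_j| ≥ 0.154) ≤ 47·2·exp(−2nε²) = 94 exp(−2·359·0.154²).
So c = 2·359·0.154² = 17.0281.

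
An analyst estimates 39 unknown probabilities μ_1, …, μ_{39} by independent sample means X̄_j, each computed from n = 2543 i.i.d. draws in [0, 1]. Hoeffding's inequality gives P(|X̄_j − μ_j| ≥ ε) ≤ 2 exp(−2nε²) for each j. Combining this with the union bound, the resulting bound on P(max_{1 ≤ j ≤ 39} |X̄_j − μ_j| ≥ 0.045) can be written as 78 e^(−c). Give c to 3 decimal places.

Union bound over the 39 events: P(max_{1 ≤ j ≤ 39} |X̄_j − μ_j| ≥ 0.045) ≤ 39·2·exp(−2nε²) = 78 exp(−2·2543·0.045²).
So c = 2·2543·0.045² = 10.2991.

10.299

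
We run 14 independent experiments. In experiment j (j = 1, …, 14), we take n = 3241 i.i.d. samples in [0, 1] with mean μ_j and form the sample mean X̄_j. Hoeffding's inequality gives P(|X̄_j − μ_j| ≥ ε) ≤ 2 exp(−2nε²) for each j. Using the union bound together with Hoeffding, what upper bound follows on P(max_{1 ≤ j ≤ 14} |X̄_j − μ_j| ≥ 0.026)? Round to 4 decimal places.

Per-experiment Hoeffding bound: 2·exp(−2·3241·0.026²) = 2·exp(−4.38183) = 0.025005.
Union bound over 14 events: 14·0.025005 = 0.35007.

0.3501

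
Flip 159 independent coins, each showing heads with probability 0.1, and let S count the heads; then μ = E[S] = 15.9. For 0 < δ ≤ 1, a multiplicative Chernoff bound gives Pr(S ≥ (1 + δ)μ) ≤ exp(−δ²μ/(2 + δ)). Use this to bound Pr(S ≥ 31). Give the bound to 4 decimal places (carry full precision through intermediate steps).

0.0077

Write 31 = (1 + δ)μ, so δ = 31/15.9 − 1 = 0.9496855…
Then the exponent is δ²μ/(2 + δ) = (31 − μ)² / (μ·(2 + δ)) = 4.861620.
Bound = exp(−4.861620) = 0.00774.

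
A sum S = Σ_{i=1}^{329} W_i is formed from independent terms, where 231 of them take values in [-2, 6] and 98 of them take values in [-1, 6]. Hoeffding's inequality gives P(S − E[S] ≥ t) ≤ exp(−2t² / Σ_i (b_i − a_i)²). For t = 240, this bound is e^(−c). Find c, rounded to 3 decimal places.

5.882

Σ(b_i − a_i)² = 231·8² + 98·7² = 19586.
c = 2t² / 19586 = 2·240² / 19586 = 5.8818.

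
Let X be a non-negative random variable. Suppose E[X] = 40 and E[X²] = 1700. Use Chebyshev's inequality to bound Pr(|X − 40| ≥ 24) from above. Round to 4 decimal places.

0.1736

Var(X) = E[X²] − (E[X])² = 1700 − 1600 = 100.
Chebyshev's inequality: Pr(|X − μ| ≥ t) ≤ Var(X)/t² = 100/576 = 0.1736.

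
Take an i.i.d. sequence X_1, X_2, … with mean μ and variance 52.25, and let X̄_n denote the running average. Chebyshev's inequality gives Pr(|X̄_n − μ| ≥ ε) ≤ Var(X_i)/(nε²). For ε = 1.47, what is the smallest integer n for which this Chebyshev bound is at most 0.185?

131

Require 52.25/(n·1.47²) ≤ 0.185, i.e. n ≥ 52.25/(0.185·1.47²) = 130.701.
The smallest integer n is 131.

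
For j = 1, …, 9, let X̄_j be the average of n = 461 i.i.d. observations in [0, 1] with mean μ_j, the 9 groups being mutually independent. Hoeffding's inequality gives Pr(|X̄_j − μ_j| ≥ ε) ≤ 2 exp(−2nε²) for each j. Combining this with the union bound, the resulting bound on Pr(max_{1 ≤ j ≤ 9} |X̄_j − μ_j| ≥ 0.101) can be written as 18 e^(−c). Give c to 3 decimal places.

Union bound over the 9 events: Pr(max_{1 ≤ j ≤ 9} |X̄_j − μ_j| ≥ 0.101) ≤ 9·2·exp(−2nε²) = 18 exp(−2·461·0.101²).
So c = 2·461·0.101² = 9.4053.

9.405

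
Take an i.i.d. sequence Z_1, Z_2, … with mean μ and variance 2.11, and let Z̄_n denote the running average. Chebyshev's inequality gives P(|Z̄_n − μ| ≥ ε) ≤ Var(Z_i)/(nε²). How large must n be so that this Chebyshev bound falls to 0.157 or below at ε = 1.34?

8

Require 2.11/(n·1.34²) ≤ 0.157, i.e. n ≥ 2.11/(0.157·1.34²) = 7.485.
The smallest integer n is 8.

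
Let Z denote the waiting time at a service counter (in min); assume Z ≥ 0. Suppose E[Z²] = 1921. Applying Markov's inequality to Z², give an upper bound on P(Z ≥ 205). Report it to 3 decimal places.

Since Z ≥ 0, the event {Z ≥ 205} is the same as {Z² ≥ 42025}.
Markov's inequality applied to Z² gives P(Z² ≥ 42025) ≤ E[Z²]/42025 = 1921/42025 = 0.0457.

0.046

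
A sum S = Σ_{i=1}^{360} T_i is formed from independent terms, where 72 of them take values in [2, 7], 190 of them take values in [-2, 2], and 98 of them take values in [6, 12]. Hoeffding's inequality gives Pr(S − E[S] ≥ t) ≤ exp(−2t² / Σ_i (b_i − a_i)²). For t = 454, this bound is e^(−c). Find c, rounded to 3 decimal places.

Σ(b_i − a_i)² = 72·5² + 190·4² + 98·6² = 8368.
c = 2t² / 8368 = 2·454² / 8368 = 49.2629.

49.263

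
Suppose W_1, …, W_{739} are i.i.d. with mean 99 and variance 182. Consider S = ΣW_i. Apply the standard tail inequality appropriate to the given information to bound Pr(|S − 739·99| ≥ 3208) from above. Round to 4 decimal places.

0.0131

With mean and variance of each term known, Chebyshev's inequality bounds the deviation of the sum (or sample mean).
Var(S) = n·Var(W_i) = 739·182 = 134498.
Chebyshev: Pr(|S − 739·99| ≥ 3208) ≤ Var(S)/3208² = 134498/10291264 = 0.0131.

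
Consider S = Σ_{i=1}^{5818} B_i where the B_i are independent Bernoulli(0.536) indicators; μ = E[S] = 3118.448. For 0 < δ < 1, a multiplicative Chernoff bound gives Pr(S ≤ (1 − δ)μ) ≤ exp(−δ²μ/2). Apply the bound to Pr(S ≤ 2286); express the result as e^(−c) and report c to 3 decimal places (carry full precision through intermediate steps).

111.108

Write 2286 = (1 − δ)μ, so δ = 1 − 2286/3118.448 = 0.266943…
Then the exponent is δ²μ/2 = (μ − 2286)²/(2μ) = 111.108101.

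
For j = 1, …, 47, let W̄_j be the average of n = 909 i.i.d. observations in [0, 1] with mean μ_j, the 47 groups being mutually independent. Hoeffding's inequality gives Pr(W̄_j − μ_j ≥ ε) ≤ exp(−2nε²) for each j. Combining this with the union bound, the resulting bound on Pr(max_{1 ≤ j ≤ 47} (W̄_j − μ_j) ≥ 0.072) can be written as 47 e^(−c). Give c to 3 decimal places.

9.425

Union bound over the 47 events: Pr(max_{1 ≤ j ≤ 47} (W̄_j − μ_j) ≥ 0.072) ≤ 47·exp(−2nε²) = 47 exp(−2·909·0.072²).
So c = 2·909·0.072² = 9.4245.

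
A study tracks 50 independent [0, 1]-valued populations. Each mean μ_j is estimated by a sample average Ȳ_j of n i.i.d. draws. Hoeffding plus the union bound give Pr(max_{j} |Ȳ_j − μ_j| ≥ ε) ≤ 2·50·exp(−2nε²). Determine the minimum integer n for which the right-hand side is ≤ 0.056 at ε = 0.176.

Need 2·50·exp(−2nε²) ≤ 0.056, i.e. exp(−2nε²) ≤ 0.056/100.
So 2nε² ≥ ln(100/0.056) = 7.487574.
Hence n ≥ 7.487574/(2·0.176²) = 120.861.
The smallest integer n is 121.

121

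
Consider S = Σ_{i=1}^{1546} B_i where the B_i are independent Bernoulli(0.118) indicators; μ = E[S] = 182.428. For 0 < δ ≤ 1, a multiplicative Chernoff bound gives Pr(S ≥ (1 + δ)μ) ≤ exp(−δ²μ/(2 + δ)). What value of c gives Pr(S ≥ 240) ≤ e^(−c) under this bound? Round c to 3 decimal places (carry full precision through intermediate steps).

Write 240 = (1 + δ)μ, so δ = 240/182.428 − 1 = 0.3155875…
Then the exponent is δ²μ/(2 + δ) = (240 − μ)² / (μ·(2 + δ)) = 7.846391.

7.846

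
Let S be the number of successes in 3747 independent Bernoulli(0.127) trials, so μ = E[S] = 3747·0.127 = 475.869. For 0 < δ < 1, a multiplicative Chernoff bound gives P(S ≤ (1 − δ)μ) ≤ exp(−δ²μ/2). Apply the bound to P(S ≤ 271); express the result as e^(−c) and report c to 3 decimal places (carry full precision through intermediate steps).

44.100

Write 271 = (1 − δ)μ, so δ = 1 − 271/475.869 = 0.4305155…
Then the exponent is δ²μ/2 = (μ − 271)²/(2μ) = 44.099644.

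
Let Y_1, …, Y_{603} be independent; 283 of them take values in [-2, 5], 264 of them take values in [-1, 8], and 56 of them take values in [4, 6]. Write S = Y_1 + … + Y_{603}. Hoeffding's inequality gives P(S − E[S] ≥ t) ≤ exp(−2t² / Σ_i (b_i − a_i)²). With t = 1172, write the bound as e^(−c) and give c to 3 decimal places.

77.440

Σ(b_i − a_i)² = 283·7² + 264·9² + 56·2² = 35475.
c = 2t² / 35475 = 2·1172² / 35475 = 77.4395.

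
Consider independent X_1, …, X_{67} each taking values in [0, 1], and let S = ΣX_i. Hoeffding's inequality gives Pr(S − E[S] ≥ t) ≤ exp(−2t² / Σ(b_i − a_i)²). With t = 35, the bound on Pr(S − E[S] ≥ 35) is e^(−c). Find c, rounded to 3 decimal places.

36.567

Σ(b_i − a_i)² = 67·(1)² = 67.
c = 2t²/67 = 2·35²/67 = 36.5672.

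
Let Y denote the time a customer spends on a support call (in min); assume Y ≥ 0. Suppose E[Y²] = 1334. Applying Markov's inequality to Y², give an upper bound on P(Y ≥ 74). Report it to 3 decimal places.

Since Y ≥ 0, the event {Y ≥ 74} is the same as {Y² ≥ 5476}.
Markov's inequality applied to Y² gives P(Y² ≥ 5476) ≤ E[Y²]/5476 = 1334/5476 = 0.2436.

0.244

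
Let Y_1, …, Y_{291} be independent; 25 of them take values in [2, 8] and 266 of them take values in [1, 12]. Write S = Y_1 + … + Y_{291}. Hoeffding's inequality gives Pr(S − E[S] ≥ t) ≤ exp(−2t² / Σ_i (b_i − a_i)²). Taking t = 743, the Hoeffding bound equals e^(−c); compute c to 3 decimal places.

Σ(b_i − a_i)² = 25·6² + 266·11² = 33086.
c = 2t² / 33086 = 2·743² / 33086 = 33.3705.

33.371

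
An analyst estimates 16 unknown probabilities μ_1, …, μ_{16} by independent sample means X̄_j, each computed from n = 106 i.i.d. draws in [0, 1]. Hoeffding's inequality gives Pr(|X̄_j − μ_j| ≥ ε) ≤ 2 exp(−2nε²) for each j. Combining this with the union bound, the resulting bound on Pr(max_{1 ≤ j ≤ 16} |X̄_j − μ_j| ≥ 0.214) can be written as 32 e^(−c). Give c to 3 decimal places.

9.709

Union bound over the 16 events: Pr(max_{1 ≤ j ≤ 16} |X̄_j − μ_j| ≥ 0.214) ≤ 16·2·exp(−2nε²) = 32 exp(−2·106·0.214²).
So c = 2·106·0.214² = 9.7088.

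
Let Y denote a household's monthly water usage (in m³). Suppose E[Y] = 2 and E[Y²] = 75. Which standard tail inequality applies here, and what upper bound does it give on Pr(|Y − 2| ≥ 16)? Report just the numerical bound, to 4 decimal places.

0.2773

The first two moments determine the variance, so Chebyshev's inequality is the sharpest standard bound available.
Var(Y) = E[Y²] − (E[Y])² = 75 − 4 = 71.
Chebyshev's inequality: Pr(|Y − μ| ≥ t) ≤ Var(Y)/t² = 71/256 = 0.2773.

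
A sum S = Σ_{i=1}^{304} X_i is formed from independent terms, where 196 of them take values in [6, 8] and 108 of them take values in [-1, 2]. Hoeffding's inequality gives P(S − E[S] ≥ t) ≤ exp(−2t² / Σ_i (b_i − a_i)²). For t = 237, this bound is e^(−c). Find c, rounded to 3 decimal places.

Σ(b_i − a_i)² = 196·2² + 108·3² = 1756.
c = 2t² / 1756 = 2·237² / 1756 = 63.9738.

63.974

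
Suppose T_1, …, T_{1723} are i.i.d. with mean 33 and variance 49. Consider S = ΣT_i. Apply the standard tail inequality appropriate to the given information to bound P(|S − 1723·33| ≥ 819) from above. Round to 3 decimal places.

With mean and variance of each term known, Chebyshev's inequality bounds the deviation of the sum (or sample mean).
Var(S) = n·Var(T_i) = 1723·49 = 84427.
Chebyshev: P(|S − 1723·33| ≥ 819) ≤ Var(S)/819² = 84427/670761 = 0.1259.

0.126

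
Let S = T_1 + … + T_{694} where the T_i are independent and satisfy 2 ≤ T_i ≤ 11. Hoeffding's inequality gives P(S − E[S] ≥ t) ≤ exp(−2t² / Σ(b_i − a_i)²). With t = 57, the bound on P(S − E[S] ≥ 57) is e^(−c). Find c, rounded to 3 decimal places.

0.116

Σ(b_i − a_i)² = 694·(9)² = 56214.
c = 2t²/56214 = 2·57²/56214 = 0.1156.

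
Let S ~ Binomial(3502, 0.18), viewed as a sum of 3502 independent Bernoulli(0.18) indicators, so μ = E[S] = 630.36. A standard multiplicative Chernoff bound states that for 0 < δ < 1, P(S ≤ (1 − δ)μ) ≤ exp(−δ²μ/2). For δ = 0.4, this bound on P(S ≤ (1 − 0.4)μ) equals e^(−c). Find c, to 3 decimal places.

50.429

c = δ²μ/2 = 0.4²·630.36/2 = 50.4288.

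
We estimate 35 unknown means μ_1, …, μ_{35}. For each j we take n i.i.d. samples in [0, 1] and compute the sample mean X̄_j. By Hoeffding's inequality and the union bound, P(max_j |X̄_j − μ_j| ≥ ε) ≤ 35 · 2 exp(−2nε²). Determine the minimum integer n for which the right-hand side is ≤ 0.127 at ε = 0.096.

Need 2·35·exp(−2nε²) ≤ 0.127, i.e. exp(−2nε²) ≤ 0.127/70.
So 2nε² ≥ ln(70/0.127) = 6.312063.
Hence n ≥ 6.312063/(2·0.096²) = 342.451.
The smallest integer n is 343.

343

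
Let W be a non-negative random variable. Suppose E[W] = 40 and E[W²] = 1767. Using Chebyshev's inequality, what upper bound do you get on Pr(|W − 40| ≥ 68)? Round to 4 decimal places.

0.0361

Var(W) = E[W²] − (E[W])² = 1767 − 1600 = 167.
Chebyshev's inequality: Pr(|W − μ| ≥ t) ≤ Var(W)/t² = 167/4624 = 0.0361.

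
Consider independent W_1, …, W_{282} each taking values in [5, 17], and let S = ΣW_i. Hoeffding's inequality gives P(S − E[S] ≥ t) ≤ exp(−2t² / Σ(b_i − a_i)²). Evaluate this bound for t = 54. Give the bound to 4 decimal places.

Σ(b_i − a_i)² = 282·(12)² = 40608.
Exponent = 2·54²/40608 = 0.1436.
Bound = exp(−0.1436) = 0.86622.

0.8662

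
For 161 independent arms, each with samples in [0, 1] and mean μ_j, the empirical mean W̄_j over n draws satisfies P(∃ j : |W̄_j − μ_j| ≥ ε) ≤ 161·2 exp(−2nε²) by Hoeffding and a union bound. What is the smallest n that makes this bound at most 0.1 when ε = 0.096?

Need 2·161·exp(−2nε²) ≤ 0.1, i.e. exp(−2nε²) ≤ 0.1/322.
So 2nε² ≥ ln(322/0.1) = 8.077137.
Hence n ≥ 8.077137/(2·0.096²) = 438.213.
The smallest integer n is 439.

439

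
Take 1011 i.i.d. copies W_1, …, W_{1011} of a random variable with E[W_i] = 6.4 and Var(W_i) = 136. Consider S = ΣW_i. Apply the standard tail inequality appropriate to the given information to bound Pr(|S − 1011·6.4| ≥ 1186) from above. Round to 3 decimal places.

With mean and variance of each term known, Chebyshev's inequality bounds the deviation of the sum (or sample mean).
Var(S) = n·Var(W_i) = 1011·136 = 137496.
Chebyshev: Pr(|S − 1011·6.4| ≥ 1186) ≤ Var(S)/1186² = 137496/1406596 = 0.0978.

0.098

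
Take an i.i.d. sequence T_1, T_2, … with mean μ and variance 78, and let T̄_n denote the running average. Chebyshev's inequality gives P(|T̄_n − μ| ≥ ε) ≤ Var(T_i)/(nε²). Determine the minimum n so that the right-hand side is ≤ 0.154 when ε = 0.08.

79140

Require 78/(n·0.08²) ≤ 0.154, i.e. n ≥ 78/(0.154·0.08²) = 79139.610.
The smallest integer n is 79140.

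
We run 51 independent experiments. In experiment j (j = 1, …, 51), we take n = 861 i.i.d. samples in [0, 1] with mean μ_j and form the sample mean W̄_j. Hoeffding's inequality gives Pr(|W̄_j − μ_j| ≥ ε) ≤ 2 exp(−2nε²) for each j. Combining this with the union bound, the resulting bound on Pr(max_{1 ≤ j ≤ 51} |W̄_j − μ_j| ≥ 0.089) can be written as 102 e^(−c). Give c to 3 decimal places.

Union bound over the 51 events: Pr(max_{1 ≤ j ≤ 51} |W̄_j − μ_j| ≥ 0.089) ≤ 51·2·exp(−2nε²) = 102 exp(−2·861·0.089²).
So c = 2·861·0.089² = 13.6400.

13.640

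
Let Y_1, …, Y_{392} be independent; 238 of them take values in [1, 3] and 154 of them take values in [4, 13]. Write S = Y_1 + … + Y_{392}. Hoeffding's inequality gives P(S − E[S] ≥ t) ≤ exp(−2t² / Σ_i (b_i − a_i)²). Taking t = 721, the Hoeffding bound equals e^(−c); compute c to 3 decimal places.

77.438

Σ(b_i − a_i)² = 238·2² + 154·9² = 13426.
c = 2t² / 13426 = 2·721² / 13426 = 77.4380.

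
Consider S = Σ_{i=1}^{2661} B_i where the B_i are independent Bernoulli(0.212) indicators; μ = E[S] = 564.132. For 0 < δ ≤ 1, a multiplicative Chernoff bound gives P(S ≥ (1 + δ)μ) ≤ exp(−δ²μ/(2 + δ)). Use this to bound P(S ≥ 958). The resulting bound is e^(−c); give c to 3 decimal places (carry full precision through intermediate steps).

Write 958 = (1 + δ)μ, so δ = 958/564.132 − 1 = 0.6981841…
Then the exponent is δ²μ/(2 + δ) = (958 − μ)² / (μ·(2 + δ)) = 101.917574.

101.918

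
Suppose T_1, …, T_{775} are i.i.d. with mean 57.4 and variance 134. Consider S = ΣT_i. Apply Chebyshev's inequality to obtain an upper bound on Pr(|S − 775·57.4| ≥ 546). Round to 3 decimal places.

Var(S) = n·Var(T_i) = 775·134 = 103850.
Chebyshev: Pr(|S − 775·57.4| ≥ 546) ≤ Var(S)/546² = 103850/298116 = 0.3484.

0.348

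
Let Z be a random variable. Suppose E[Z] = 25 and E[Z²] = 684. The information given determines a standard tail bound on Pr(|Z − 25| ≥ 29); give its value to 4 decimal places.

0.0702

The first two moments determine the variance, so Chebyshev's inequality is the sharpest standard bound available.
Var(Z) = E[Z²] − (E[Z])² = 684 − 625 = 59.
Chebyshev's inequality: Pr(|Z − μ| ≥ t) ≤ Var(Z)/t² = 59/841 = 0.0702.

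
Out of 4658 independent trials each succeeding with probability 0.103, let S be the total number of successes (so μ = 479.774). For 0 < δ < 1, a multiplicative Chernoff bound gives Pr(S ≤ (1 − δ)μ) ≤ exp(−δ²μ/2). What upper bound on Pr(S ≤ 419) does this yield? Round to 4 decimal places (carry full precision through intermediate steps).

0.0213

Write 419 = (1 − δ)μ, so δ = 1 − 419/479.774 = 0.1266721…
Then the exponent is δ²μ/2 = (μ − 419)²/(2μ) = 3.849186.
Bound = exp(−3.849186) = 0.02130.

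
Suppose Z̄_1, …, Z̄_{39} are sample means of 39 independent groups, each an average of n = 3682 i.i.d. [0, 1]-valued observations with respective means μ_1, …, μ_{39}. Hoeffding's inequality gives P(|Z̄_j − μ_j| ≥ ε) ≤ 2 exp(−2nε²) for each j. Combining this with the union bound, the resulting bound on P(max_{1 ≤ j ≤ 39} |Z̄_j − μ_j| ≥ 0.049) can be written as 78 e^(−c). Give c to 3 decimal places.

17.681

Union bound over the 39 events: P(max_{1 ≤ j ≤ 39} |Z̄_j − μ_j| ≥ 0.049) ≤ 39·2·exp(−2nε²) = 78 exp(−2·3682·0.049²).
So c = 2·3682·0.049² = 17.6810.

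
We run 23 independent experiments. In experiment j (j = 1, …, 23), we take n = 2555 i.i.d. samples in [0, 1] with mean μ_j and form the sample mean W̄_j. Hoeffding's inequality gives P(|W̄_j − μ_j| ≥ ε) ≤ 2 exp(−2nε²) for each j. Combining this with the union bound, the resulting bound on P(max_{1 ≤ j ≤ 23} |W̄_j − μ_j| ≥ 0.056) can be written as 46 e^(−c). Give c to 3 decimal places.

Union bound over the 23 events: P(max_{1 ≤ j ≤ 23} |W̄_j − μ_j| ≥ 0.056) ≤ 23·2·exp(−2nε²) = 46 exp(−2·2555·0.056²).
So c = 2·2555·0.056² = 16.0250.

16.025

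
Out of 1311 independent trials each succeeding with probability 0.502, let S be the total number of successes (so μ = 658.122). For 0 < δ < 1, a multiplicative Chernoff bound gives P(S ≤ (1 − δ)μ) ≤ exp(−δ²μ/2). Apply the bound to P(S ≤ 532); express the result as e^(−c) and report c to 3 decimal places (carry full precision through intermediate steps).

Write 532 = (1 − δ)μ, so δ = 1 − 532/658.122 = 0.1916392…
Then the exponent is δ²μ/2 = (μ − 532)²/(2μ) = 12.084962.

12.085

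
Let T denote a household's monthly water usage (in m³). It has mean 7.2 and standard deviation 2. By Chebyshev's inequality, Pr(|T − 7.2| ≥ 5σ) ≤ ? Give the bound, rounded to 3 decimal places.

0.040

Chebyshev: Pr(|T − μ| ≥ t) ≤ Var(T)/t².
Var(T) = σ² = 2² = 4.
t = 5·2 = 10.
Bound = 4 / 100 = 0.0400.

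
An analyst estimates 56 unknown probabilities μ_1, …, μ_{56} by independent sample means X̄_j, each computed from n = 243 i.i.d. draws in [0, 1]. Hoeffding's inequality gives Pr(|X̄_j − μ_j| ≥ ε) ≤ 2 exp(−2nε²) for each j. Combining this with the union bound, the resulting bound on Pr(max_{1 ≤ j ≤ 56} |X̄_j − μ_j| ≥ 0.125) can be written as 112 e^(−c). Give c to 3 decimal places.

7.594

Union bound over the 56 events: Pr(max_{1 ≤ j ≤ 56} |X̄_j − μ_j| ≥ 0.125) ≤ 56·2·exp(−2nε²) = 112 exp(−2·243·0.125²).
So c = 2·243·0.125² = 7.5938.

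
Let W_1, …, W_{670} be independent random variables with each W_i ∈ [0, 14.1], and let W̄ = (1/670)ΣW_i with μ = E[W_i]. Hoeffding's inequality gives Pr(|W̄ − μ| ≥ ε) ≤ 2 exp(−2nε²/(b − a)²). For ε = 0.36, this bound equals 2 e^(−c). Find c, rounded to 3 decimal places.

0.874

c = 2nε²/(b − a)² = 2·670·0.36² / 14.1² = 0.8735.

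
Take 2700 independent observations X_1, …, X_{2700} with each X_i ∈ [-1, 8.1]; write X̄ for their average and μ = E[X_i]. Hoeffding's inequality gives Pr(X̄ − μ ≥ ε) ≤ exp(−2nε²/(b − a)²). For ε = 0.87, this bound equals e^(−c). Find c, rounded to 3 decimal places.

49.357

c = 2nε²/(b − a)² = 2·2700·0.87² / 9.1² = 49.3571.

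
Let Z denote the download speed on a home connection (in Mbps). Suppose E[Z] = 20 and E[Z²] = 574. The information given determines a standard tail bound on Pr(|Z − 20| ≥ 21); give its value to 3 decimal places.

0.395

The first two moments determine the variance, so Chebyshev's inequality is the sharpest standard bound available.
Var(Z) = E[Z²] − (E[Z])² = 574 − 400 = 174.
Chebyshev's inequality: Pr(|Z − μ| ≥ t) ≤ Var(Z)/t² = 174/441 = 0.3946.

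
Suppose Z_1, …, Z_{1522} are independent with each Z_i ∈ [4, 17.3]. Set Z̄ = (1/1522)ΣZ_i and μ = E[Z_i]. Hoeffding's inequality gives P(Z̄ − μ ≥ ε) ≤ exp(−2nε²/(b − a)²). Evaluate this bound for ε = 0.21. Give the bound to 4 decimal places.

0.4682

Exponent: 2nε²/(b − a)² = 2·1522·0.21² / 13.3² = 0.75889.
Bound = exp(−0.75889) = 0.46818.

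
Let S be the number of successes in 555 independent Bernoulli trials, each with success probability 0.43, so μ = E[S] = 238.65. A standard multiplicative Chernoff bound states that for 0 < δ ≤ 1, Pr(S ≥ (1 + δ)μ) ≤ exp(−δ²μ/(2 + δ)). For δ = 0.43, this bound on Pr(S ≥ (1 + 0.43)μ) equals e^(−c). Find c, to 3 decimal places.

18.159

c = δ²μ/(2 + δ) = 0.43²·238.65/(2 + 0.43) = 18.1590.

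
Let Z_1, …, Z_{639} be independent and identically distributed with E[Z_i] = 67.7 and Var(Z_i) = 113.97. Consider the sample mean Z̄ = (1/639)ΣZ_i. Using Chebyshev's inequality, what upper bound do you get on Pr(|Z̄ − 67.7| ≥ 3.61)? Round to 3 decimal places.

0.014

Var(Z̄) = Var(Z_i)/n = 113.97/639 = 0.17836.
Chebyshev: Pr(|Z̄ − 67.7| ≥ 3.61) ≤ Var(Z̄)/(3.61)² = 113.97/(639·3.61²) = 0.0137.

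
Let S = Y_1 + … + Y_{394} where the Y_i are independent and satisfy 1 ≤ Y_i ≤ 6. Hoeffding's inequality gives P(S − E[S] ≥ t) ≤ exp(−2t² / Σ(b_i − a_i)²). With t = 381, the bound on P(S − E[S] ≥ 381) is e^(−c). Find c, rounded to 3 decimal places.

Σ(b_i − a_i)² = 394·(5)² = 9850.
c = 2t²/9850 = 2·381²/9850 = 29.4743.

29.474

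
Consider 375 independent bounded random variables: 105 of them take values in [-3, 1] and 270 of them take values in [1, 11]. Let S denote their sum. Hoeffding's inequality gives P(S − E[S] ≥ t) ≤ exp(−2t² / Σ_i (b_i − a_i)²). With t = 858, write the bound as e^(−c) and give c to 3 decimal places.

51.336

Σ(b_i − a_i)² = 105·4² + 270·10² = 28680.
c = 2t² / 28680 = 2·858² / 28680 = 51.3364.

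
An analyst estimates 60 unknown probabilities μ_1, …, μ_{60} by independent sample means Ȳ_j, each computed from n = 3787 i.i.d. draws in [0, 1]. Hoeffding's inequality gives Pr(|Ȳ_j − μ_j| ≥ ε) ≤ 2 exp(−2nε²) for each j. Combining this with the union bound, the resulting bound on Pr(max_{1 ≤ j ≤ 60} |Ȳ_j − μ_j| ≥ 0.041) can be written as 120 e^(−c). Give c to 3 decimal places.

Union bound over the 60 events: Pr(max_{1 ≤ j ≤ 60} |Ȳ_j − μ_j| ≥ 0.041) ≤ 60·2·exp(−2nε²) = 120 exp(−2·3787·0.041²).
So c = 2·3787·0.041² = 12.7319.

12.732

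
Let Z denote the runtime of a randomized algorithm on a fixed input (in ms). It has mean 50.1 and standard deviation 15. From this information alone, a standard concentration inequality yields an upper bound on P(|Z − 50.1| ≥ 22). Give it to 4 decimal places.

Mean and variance are known, so Chebyshev's inequality applies.
Chebyshev: P(|Z − μ| ≥ t) ≤ Var(Z)/t².
Var(Z) = σ² = 15² = 225.
Bound = 225 / 484 = 0.4649.

0.4649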